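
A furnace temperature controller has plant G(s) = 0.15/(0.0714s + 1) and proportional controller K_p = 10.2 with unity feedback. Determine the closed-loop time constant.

τ = 0.0282 s

Closed loop: T(s) = K_p·G/(1+K_p·G) = 1.53/(0.0714s + 1 + 1.53), with pole at s = −(1 + 1.53)/0.0714 = −35.43.
Closed-loop time constant τ = 1/35.43 = 0.0282 s.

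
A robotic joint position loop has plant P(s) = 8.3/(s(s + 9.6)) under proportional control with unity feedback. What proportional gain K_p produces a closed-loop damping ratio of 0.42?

Closed-loop characteristic equation: s² + 9.6s + K_p·8.3 = 0.
So ω_n = √(8.3K_p) and 2ζω_n = 9.6, giving ζ = 9.6/(2√(8.3K_p)).
Setting ζ = 0.42: √(8.3K_p) = 9.6/(2·0.42) = 11.43, so K_p = 130.6/8.3 = 15.7.

K_p = 15.7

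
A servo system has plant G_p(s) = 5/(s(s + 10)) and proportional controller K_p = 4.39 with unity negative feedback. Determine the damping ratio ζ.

The closed-loop denominator is s(s+10) + 4.39·5 = s² + 10s + 21.95.
Matching s² + 2ζω_n s + ω_n²: ω_n = √21.95 = 4.685 rad/s and 2ζω_n = 10, so ζ = 10/(2·4.685) = 1.07.

ζ = 1.07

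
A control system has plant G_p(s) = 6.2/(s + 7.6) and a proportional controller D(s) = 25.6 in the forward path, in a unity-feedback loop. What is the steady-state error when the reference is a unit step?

The loop is type 0. Static position error constant K_pos = D(0)·G_p(0) = 25.6·0.8158 = 20.88.
Steady-state error to a unit step: e_ss = 1/(1+K_pos) = 1/21.88 = 0.0457.

0.0457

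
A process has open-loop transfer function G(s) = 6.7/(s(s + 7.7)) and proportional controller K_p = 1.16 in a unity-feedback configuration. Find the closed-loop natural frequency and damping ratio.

ω_n = 2.79 rad/s, ζ = 1.38

With unity feedback the closed-loop characteristic equation is s² + 7.7s + 1.16·6.7 = s² + 7.7s + 7.772 = 0.
So ω_n² = 7.772 ⇒ ω_n = 2.788 rad/s, and ζ = 7.7/(2ω_n) = 1.38.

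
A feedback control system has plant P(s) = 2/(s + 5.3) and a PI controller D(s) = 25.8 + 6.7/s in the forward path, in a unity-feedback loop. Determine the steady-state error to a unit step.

0

The open loop D(s)P(s) has a pole at the origin (type 1), so the static position error constant is infinite and e_ss = 1/(1+∞) = 0.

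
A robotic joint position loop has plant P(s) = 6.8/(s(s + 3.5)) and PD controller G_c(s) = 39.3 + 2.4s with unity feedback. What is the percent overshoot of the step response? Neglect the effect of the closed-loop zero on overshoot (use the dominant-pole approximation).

9.12%

Forward path: (39.3 + 2.4s)·6.8/(s(s+3.5)). The closed-loop characteristic equation is s² + (3.5 + 6.8·2.4)s + 6.8·39.3 = 0.
That is s² + 19.82s + 267.2 = 0, so ω_n = 16.35 rad/s and ζ = 19.82/(2·16.35) = 0.6062.
%OS = 100·exp(−πζ/√(1−ζ²)) = 9.12%.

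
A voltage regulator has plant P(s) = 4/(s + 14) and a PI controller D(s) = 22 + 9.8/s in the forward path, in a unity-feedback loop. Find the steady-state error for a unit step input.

0

The open loop D(s)P(s) has a pole at the origin (type 1), so the static position error constant is infinite and e_ss = 1/(1+∞) = 0.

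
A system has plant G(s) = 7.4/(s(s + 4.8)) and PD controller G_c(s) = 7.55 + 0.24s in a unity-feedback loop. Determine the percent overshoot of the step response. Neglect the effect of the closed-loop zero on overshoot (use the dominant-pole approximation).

Forward path: (7.55 + 0.24s)·7.4/(s(s+4.8)). The closed-loop characteristic equation is s² + (4.8 + 7.4·0.24)s + 7.4·7.55 = 0.
That is s² + 6.576s + 55.87 = 0, so ω_n = 7.475 rad/s and ζ = 6.576/(2·7.475) = 0.4399.
%OS = 100·exp(−πζ/√(1−ζ²)) = 21.5%.

21.5%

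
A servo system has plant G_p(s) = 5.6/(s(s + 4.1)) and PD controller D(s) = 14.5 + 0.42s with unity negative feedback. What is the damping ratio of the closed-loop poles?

Forward path: (14.5 + 0.42s)·5.6/(s(s+4.1)). The closed-loop characteristic equation is s² + (4.1 + 5.6·0.42)s + 5.6·14.5 = 0.
That is s² + 6.452s + 81.2 = 0, so ω_n = 9.011 rad/s and ζ = 6.452/(2·9.011) = 0.358.

ζ = 0.358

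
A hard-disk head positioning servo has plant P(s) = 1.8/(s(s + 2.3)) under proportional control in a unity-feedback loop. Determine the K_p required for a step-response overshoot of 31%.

From %OS = 100·exp(−πζ/√(1−ζ²)) = 31%, ζ = −ln(0.31)/√(π²+ln²(0.31)) = 0.3493.
Characteristic equation s² + 2.3s + 1.8K_p = 0 gives ζ = 2.3/(2√(1.8K_p)).
Setting ζ = 0.3493: √(1.8K_p) = 2.3/(2·0.3493) = 3.292, so K_p = 10.84/1.8 = 6.02.

K_p = 6.02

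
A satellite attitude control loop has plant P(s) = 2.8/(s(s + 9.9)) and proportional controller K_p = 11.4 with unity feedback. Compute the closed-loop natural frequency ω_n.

ω_n = 5.65 rad/s

1 + K_p·P(s) = 0 gives s² + 9.9s + 31.92 = 0.
So ω_n² = 31.92 ⇒ ω_n = 5.65 rad/s, and ζ = 9.9/(2ω_n) = 0.876.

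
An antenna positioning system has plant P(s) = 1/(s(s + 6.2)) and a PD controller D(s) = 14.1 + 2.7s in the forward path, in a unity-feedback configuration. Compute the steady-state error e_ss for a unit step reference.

0

The open loop D(s)P(s) has a pole at the origin (type 1), so the static position error constant is infinite and e_ss = 1/(1+∞) = 0.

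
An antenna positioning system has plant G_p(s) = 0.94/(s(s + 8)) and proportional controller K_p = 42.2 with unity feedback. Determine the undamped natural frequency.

1 + K_p·G_p(s) = 0 gives s² + 8s + 39.67 = 0.
So ω_n² = 39.67 ⇒ ω_n = 6.298 rad/s, and ζ = 8/(2ω_n) = 0.635.

ω_n = 6.3 rad/s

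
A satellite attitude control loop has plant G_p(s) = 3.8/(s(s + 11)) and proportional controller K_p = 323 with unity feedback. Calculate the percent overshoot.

60.7%

Closed-loop characteristic equation: s² + 11s + 1227 = 0, so ω_n = 35.03 rad/s and ζ = 11/(2·35.03) = 0.157.
%OS = 100·exp(−πζ/√(1−ζ²)) = 100·exp(−π·0.157/√0.9754) = 60.7%.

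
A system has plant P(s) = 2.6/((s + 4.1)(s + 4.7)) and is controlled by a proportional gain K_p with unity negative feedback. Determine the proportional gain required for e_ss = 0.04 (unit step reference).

K_p = 178

The loop is type 0, so e_ss(step) = 1/(1 + K_pos) with K_pos = K_p·P(0).
P(0) = 0.1349. Require 1/(1 + K_p·0.1349) = 0.04, so 1 + 0.1349·K_p = 25.
K_p = (25 − 1)/0.1349 = 178.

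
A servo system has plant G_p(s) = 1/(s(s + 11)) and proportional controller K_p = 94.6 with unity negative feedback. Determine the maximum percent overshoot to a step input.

11.6%

From 1 + K_pG_p(s) = 0: s² + 11s + 94.6 = 0 ⇒ ω_n = 9.726, ζ = 0.5655.
%OS = 100·exp(−πζ/√(1−ζ²)) = 100·exp(−π·0.5655/√0.6802) = 11.6%.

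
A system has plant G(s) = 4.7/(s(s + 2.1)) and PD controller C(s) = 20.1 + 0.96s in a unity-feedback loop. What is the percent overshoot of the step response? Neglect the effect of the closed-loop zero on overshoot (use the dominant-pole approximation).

32.1%

Forward path: (20.1 + 0.96s)·4.7/(s(s+2.1)). The closed-loop characteristic equation is s² + (2.1 + 4.7·0.96)s + 4.7·20.1 = 0.
That is s² + 6.612s + 94.47 = 0, so ω_n = 9.72 rad/s and ζ = 6.612/(2·9.72) = 0.3401.
%OS = 100·exp(−πζ/√(1−ζ²)) = 32.1%.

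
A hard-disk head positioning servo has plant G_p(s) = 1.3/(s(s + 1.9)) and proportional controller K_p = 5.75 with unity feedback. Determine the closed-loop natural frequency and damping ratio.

1 + K_p·G_p(s) = 0 gives s² + 1.9s + 7.475 = 0.
Matching s² + 2ζω_n s + ω_n²: ω_n = √7.475 = 2.734 rad/s and 2ζω_n = 1.9, so ζ = 1.9/(2·2.734) = 0.347.

ω_n = 2.73 rad/s, ζ = 0.347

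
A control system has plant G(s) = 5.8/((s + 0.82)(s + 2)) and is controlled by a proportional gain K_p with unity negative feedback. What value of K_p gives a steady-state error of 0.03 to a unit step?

K_p = 9.14

For a type-0 loop with proportional control, e_ss = 1/(1 + K_p·G(0)).
G(0) = 3.537. Require 1/(1 + K_p·3.537) = 0.03, so 1 + 3.537·K_p = 33.33.
K_p = (33.33 − 1)/3.537 = 9.14.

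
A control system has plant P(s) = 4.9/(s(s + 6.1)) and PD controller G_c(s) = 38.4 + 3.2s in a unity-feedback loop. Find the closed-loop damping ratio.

Forward path: (38.4 + 3.2s)·4.9/(s(s+6.1)). The closed-loop characteristic equation is s² + (6.1 + 4.9·3.2)s + 4.9·38.4 = 0.
That is s² + 21.78s + 188.2 = 0, so ω_n = 13.72 rad/s and ζ = 21.78/(2·13.72) = 0.7939.

ζ = 0.794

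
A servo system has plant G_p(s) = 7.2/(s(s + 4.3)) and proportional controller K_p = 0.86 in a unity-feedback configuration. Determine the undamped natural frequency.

ω_n = 2.49 rad/s

With unity feedback the closed-loop characteristic equation is s² + 4.3s + 0.86·7.2 = s² + 4.3s + 6.192 = 0.
Matching s² + 2ζω_n s + ω_n²: ω_n = √6.192 = 2.488 rad/s and 2ζω_n = 4.3, so ζ = 4.3/(2·2.488) = 0.864.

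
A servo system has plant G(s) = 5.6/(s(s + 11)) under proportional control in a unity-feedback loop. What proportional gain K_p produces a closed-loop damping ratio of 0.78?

Closed-loop characteristic equation: s² + 11s + K_p·5.6 = 0.
So ω_n = √(5.6K_p) and 2ζω_n = 11, giving ζ = 11/(2√(5.6K_p)).
Setting ζ = 0.78: √(5.6K_p) = 11/(2·0.78) = 7.051, so K_p = 49.72/5.6 = 8.88.

K_p = 8.88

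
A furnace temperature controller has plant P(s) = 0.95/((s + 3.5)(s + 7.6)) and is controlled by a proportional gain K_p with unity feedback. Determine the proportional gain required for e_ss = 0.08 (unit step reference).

K_p = 322

The loop is type 0, so e_ss(step) = 1/(1 + K_pos) with K_pos = K_p·P(0).
P(0) = 0.03571. Require 1/(1 + K_p·0.03571) = 0.08, so 1 + 0.03571·K_p = 12.5.
K_p = (12.5 − 1)/0.03571 = 322.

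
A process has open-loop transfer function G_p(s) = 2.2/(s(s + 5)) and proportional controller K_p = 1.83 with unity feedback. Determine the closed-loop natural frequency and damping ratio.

With unity feedback the closed-loop characteristic equation is s² + 5s + 1.83·2.2 = s² + 5s + 4.026 = 0.
So ω_n² = 4.026 ⇒ ω_n = 2.006 rad/s, and ζ = 5/(2ω_n) = 1.25.

ω_n = 2.01 rad/s, ζ = 1.25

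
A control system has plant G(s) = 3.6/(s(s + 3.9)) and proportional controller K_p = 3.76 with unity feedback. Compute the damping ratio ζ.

ζ = 0.53

The closed-loop denominator is s(s+3.9) + 3.76·3.6 = s² + 3.9s + 13.54.
Matching s² + 2ζω_n s + ω_n²: ω_n = √13.54 = 3.679 rad/s and 2ζω_n = 3.9, so ζ = 3.9/(2·3.679) = 0.53.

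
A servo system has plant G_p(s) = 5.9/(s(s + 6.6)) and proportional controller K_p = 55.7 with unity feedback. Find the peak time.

From 1 + K_pG_p(s) = 0: s² + 6.6s + 328.6 = 0 ⇒ ω_n = 18.13, ζ = 0.182.
Damped frequency ω_d = ω_n√(1−ζ²) = 17.83 rad/s, so peak time T_p = π/ω_d = 0.176 s.

T_p = 0.176 s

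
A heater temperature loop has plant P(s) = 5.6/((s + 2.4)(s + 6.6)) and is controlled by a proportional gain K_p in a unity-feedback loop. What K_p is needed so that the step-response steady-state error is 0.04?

K_p = 67.9

For a type-0 loop with proportional control, e_ss = 1/(1 + K_p·P(0)).
P(0) = 0.3535. Require 1/(1 + K_p·0.3535) = 0.04, so 1 + 0.3535·K_p = 25.
K_p = (25 − 1)/0.3535 = 67.9.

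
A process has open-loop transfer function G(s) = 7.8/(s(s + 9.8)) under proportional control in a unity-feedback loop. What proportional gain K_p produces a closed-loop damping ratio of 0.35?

Closed-loop characteristic equation: s² + 9.8s + K_p·7.8 = 0.
So ω_n = √(7.8K_p) and 2ζω_n = 9.8, giving ζ = 9.8/(2√(7.8K_p)).
Setting ζ = 0.35: √(7.8K_p) = 9.8/(2·0.35) = 14, so K_p = 196/7.8 = 25.1.

K_p = 25.1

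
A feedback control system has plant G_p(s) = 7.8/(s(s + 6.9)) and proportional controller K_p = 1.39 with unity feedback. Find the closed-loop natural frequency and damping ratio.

With unity feedback the closed-loop characteristic equation is s² + 6.9s + 1.39·7.8 = s² + 6.9s + 10.84 = 0.
So ω_n² = 10.84 ⇒ ω_n = 3.293 rad/s, and ζ = 6.9/(2ω_n) = 1.05.

ω_n = 3.29 rad/s, ζ = 1.05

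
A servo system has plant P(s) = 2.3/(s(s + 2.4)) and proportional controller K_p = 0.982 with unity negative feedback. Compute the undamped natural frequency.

ω_n = 1.5 rad/s

1 + K_p·P(s) = 0 gives s² + 2.4s + 2.259 = 0.
So ω_n² = 2.259 ⇒ ω_n = 1.503 rad/s, and ζ = 2.4/(2ω_n) = 0.798.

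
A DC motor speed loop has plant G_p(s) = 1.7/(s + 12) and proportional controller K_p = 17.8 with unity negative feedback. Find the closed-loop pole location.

Closed-loop transfer function: T(s) = K_p·G_p(s)/(1 + K_p·G_p(s)) = 30.26/(s + 12 + 30.26) = 30.26/(s + 42.26).
The closed-loop pole is at s = −42.26.

s = -42.26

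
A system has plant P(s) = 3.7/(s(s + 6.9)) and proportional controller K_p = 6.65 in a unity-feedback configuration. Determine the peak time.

From 1 + K_pP(s) = 0: s² + 6.9s + 24.61 = 0 ⇒ ω_n = 4.96, ζ = 0.6955.
Damped frequency ω_d = ω_n√(1−ζ²) = 3.564 rad/s, so peak time T_p = π/ω_d = 0.881 s.

T_p = 0.881 s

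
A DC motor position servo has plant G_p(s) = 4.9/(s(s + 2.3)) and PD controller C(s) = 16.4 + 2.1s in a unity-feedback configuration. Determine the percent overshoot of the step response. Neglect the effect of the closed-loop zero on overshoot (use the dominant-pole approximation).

Forward path: (16.4 + 2.1s)·4.9/(s(s+2.3)). The closed-loop characteristic equation is s² + (2.3 + 4.9·2.1)s + 4.9·16.4 = 0.
That is s² + 12.59s + 80.36 = 0, so ω_n = 8.964 rad/s and ζ = 12.59/(2·8.964) = 0.7022.
%OS = 100·exp(−πζ/√(1−ζ²)) = 4.51%.

4.51%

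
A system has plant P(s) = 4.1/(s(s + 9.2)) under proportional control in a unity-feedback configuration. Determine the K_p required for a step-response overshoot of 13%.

K_p = 17.4

From %OS = 100·exp(−πζ/√(1−ζ²)) = 13%, ζ = −ln(0.13)/√(π²+ln²(0.13)) = 0.5446.
Characteristic equation s² + 9.2s + 4.1K_p = 0 gives ζ = 9.2/(2√(4.1K_p)).
Setting ζ = 0.5446: √(4.1K_p) = 9.2/(2·0.5446) = 8.446, so K_p = 71.33/4.1 = 17.4.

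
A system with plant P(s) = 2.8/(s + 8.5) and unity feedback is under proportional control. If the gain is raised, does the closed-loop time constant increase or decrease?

The closed-loop bandwidth 8.5+K_p·2.8 grows with K_p, so τ shrinks.

decrease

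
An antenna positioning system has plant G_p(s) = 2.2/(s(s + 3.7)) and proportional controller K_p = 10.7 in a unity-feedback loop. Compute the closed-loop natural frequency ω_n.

ω_n = 4.85 rad/s

1 + K_p·G_p(s) = 0 gives s² + 3.7s + 23.54 = 0.
Matching s² + 2ζω_n s + ω_n²: ω_n = √23.54 = 4.852 rad/s and 2ζω_n = 3.7, so ζ = 3.7/(2·4.852) = 0.381.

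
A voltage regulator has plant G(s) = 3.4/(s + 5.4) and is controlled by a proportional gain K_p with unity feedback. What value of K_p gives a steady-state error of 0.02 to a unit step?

For a type-0 loop with proportional control, e_ss = 1/(1 + K_p·G(0)).
G(0) = 0.6296. Require 1/(1 + K_p·0.6296) = 0.02, so 1 + 0.6296·K_p = 50.
K_p = (50 − 1)/0.6296 = 77.8.

K_p = 77.8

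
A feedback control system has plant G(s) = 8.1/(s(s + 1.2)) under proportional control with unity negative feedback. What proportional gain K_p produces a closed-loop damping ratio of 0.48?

Closed-loop characteristic equation: s² + 1.2s + K_p·8.1 = 0.
So ω_n = √(8.1K_p) and 2ζω_n = 1.2, giving ζ = 1.2/(2√(8.1K_p)).
Setting ζ = 0.48: √(8.1K_p) = 1.2/(2·0.48) = 1.25, so K_p = 1.562/8.1 = 0.193.

K_p = 0.193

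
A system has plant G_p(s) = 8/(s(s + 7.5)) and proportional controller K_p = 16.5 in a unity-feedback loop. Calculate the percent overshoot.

33.8%

The closed-loop denominator s² + 7.5s + 132 gives ω_n = √132 = 11.49 and ζ = 7.5/(2ω_n) = 0.3264.
%OS = 100·exp(−πζ/√(1−ζ²)) = 100·exp(−π·0.3264/√0.8935) = 33.8%.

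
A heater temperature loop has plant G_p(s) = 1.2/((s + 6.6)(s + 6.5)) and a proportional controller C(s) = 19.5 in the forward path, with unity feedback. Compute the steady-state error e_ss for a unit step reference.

The loop is type 0. Static position error constant K_pos = C(0)·G_p(0) = 19.5·0.02797 = 0.5455.
Steady-state error to a unit step: e_ss = 1/(1+K_pos) = 1/1.545 = 0.647.

0.647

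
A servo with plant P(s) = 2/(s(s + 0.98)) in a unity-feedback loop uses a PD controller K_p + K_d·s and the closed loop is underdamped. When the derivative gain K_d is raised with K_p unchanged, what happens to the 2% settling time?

decrease

Characteristic equation s² + (0.98 + 2K_d)s + 2K_p = 0: raising K_d increases ζω_n = (0.98+2K_d)/2 while the loop stays underdamped, so T_s ≈ 4/(ζω_n) decreases.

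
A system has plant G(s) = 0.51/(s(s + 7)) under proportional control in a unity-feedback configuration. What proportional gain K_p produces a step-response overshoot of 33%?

From %OS = 100·exp(−πζ/√(1−ζ²)) = 33%, ζ = −ln(0.33)/√(π²+ln²(0.33)) = 0.3328.
Characteristic equation s² + 7s + 0.51K_p = 0 gives ζ = 7/(2√(0.51K_p)).
Setting ζ = 0.3328: √(0.51K_p) = 7/(2·0.3328) = 10.52, so K_p = 110.6/0.51 = 217.

K_p = 217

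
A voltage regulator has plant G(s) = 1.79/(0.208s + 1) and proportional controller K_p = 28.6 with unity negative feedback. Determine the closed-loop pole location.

Closed loop: T(s) = K_p·G/(1+K_p·G) = 51.19/(0.208s + 1 + 51.19), with pole at s = −(1 + 51.19)/0.208 = −250.9.

s = -250.9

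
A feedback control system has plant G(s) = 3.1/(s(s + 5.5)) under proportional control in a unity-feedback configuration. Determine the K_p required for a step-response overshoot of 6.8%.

K_p = 5.77

From %OS = 100·exp(−πζ/√(1−ζ²)) = 6.8%, ζ = −ln(0.068)/√(π²+ln²(0.068)) = 0.6502.
Characteristic equation s² + 5.5s + 3.1K_p = 0 gives ζ = 5.5/(2√(3.1K_p)).
Setting ζ = 0.6502: √(3.1K_p) = 5.5/(2·0.6502) = 4.23, so K_p = 17.89/3.1 = 5.77.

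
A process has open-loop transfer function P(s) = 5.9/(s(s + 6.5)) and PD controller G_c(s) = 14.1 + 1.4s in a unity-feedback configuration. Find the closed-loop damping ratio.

ζ = 0.809

Forward path: (14.1 + 1.4s)·5.9/(s(s+6.5)). The closed-loop characteristic equation is s² + (6.5 + 5.9·1.4)s + 5.9·14.1 = 0.
That is s² + 14.76s + 83.19 = 0, so ω_n = 9.121 rad/s and ζ = 14.76/(2·9.121) = 0.8091.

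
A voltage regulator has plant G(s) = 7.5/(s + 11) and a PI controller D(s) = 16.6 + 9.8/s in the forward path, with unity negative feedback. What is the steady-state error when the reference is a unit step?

0

The open loop D(s)G(s) has a pole at the origin (type 1), so the static position error constant is infinite and e_ss = 1/(1+∞) = 0.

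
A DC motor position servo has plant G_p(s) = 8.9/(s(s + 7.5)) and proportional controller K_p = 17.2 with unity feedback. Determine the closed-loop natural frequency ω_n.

ω_n = 12.4 rad/s

With unity feedback the closed-loop characteristic equation is s² + 7.5s + 17.2·8.9 = s² + 7.5s + 153.1 = 0.
So ω_n² = 153.1 ⇒ ω_n = 12.37 rad/s, and ζ = 7.5/(2ω_n) = 0.303.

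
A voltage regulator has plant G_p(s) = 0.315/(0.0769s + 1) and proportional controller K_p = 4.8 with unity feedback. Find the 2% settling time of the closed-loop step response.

Closed loop: T(s) = K_p·G_p/(1+K_p·G_p) = 1.512/(0.0769s + 1 + 1.512), with pole at s = −(1 + 1.512)/0.0769 = −32.67.
τ = 1/32.67 = 0.03061 s, so 2% settling time ≈ 4τ = 0.122 s.

T_s ≈ 0.122 s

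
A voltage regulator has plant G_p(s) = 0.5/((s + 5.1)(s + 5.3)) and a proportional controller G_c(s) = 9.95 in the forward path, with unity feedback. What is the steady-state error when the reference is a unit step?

The loop is type 0. Static position error constant K_pos = G_c(0)·G_p(0) = 9.95·0.0185 = 0.1841.
Steady-state error to a unit step: e_ss = 1/(1+K_pos) = 1/1.184 = 0.845.

0.845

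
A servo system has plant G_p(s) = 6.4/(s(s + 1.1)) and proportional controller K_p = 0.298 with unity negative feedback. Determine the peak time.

T_p = 2.48 s

From 1 + K_pG_p(s) = 0: s² + 1.1s + 1.907 = 0 ⇒ ω_n = 1.381, ζ = 0.3983.
Damped frequency ω_d = ω_n√(1−ζ²) = 1.267 rad/s, so peak time T_p = π/ω_d = 2.48 s.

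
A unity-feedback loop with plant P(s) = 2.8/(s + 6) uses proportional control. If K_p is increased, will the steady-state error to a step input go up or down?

The position error constant K_pos = K_p·P(0) grows with K_p, and e_ss = 1/(1+K_pos) falls.

decrease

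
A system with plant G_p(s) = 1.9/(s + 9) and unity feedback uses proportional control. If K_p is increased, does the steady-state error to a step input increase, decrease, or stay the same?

e_ss = 1/(1 + K_p·G_p(0)); a larger K_p raises the denominator, so e_ss decreases.

decrease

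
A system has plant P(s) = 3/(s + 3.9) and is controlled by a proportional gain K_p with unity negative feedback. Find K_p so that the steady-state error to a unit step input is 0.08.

The loop is type 0, so e_ss(step) = 1/(1 + K_pos) with K_pos = K_p·P(0).
P(0) = 0.7692. Require 1/(1 + K_p·0.7692) = 0.08, so 1 + 0.7692·K_p = 12.5.
K_p = (12.5 − 1)/0.7692 = 14.9.

K_p = 14.9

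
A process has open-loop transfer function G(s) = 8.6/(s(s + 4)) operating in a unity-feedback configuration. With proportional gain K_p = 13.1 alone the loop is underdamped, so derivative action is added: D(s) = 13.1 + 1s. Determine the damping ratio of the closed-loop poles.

Forward path: (13.1 + 1s)·8.6/(s(s+4)). The closed-loop characteristic equation is s² + (4 + 8.6·1)s + 8.6·13.1 = 0.
That is s² + 12.6s + 112.7 = 0, so ω_n = 10.61 rad/s and ζ = 12.6/(2·10.61) = 0.5935.

ζ = 0.594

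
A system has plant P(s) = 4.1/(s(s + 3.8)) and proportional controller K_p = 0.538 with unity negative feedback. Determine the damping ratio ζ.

The closed-loop denominator is s(s+3.8) + 0.538·4.1 = s² + 3.8s + 2.206.
Matching s² + 2ζω_n s + ω_n²: ω_n = √2.206 = 1.485 rad/s and 2ζω_n = 3.8, so ζ = 3.8/(2·1.485) = 1.28.

ζ = 1.28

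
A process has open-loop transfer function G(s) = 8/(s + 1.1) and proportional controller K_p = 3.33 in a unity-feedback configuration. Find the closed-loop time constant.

Closed-loop transfer function: T(s) = K_p·G(s)/(1 + K_p·G(s)) = 26.64/(s + 1.1 + 26.64) = 26.64/(s + 27.74).
Time constant τ = 1/27.74 = 0.036 s.

τ = 0.036 s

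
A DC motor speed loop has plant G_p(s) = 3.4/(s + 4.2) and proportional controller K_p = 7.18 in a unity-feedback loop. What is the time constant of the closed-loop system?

Closed-loop transfer function: T(s) = K_p·G_p(s)/(1 + K_p·G_p(s)) = 24.41/(s + 4.2 + 24.41) = 24.41/(s + 28.61).
Time constant τ = 1/28.61 = 0.035 s.

τ = 0.035 s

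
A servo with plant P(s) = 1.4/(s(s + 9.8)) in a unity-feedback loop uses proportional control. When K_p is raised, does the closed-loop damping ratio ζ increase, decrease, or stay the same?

decrease

ζ = 9.8/(2√(1.4K_p)); increasing K_p raises the denominator, so ζ falls.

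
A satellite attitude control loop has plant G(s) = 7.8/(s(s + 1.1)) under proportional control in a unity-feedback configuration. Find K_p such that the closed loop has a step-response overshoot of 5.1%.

From %OS = 100·exp(−πζ/√(1−ζ²)) = 5.1%, ζ = −ln(0.051)/√(π²+ln²(0.051)) = 0.6877.
Characteristic equation s² + 1.1s + 7.8K_p = 0 gives ζ = 1.1/(2√(7.8K_p)).
Setting ζ = 0.6877: √(7.8K_p) = 1.1/(2·0.6877) = 0.7998, so K_p = 0.6396/7.8 = 0.082.

K_p = 0.082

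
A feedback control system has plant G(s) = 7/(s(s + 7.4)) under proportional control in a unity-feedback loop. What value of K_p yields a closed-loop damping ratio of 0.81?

K_p = 2.98

Closed-loop characteristic equation: s² + 7.4s + K_p·7 = 0.
So ω_n = √(7K_p) and 2ζω_n = 7.4, giving ζ = 7.4/(2√(7K_p)).
Setting ζ = 0.81: √(7K_p) = 7.4/(2·0.81) = 4.568, so K_p = 20.87/7 = 2.98.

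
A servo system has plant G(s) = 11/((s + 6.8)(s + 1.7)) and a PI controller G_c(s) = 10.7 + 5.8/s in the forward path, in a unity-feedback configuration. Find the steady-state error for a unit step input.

0

The open loop G_c(s)G(s) has a pole at the origin (type 1), so the static position error constant is infinite and e_ss = 1/(1+∞) = 0.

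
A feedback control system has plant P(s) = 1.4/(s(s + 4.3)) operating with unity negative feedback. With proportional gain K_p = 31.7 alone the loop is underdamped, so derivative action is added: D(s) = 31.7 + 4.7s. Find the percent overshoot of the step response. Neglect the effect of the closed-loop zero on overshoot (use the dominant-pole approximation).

1.17%

Forward path: (31.7 + 4.7s)·1.4/(s(s+4.3)). The closed-loop characteristic equation is s² + (4.3 + 1.4·4.7)s + 1.4·31.7 = 0.
That is s² + 10.88s + 44.38 = 0, so ω_n = 6.662 rad/s and ζ = 10.88/(2·6.662) = 0.8166.
%OS = 100·exp(−πζ/√(1−ζ²)) = 1.17%.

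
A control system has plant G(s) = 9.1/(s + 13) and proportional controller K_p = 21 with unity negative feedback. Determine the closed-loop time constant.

τ = 0.0049 s

Closed-loop transfer function: T(s) = K_p·G(s)/(1 + K_p·G(s)) = 191.1/(s + 13 + 191.1) = 191.1/(s + 204.1).
Time constant τ = 1/204.1 = 0.0049 s.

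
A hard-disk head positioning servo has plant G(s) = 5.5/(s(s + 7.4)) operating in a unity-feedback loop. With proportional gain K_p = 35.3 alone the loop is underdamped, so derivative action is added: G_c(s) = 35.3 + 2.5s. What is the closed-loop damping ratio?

Forward path: (35.3 + 2.5s)·5.5/(s(s+7.4)). The closed-loop characteristic equation is s² + (7.4 + 5.5·2.5)s + 5.5·35.3 = 0.
That is s² + 21.15s + 194.1 = 0, so ω_n = 13.93 rad/s and ζ = 21.15/(2·13.93) = 0.7589.

ζ = 0.759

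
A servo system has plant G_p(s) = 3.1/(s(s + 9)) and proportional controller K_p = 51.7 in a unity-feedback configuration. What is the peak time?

T_p = 0.265 s

From 1 + K_pG_p(s) = 0: s² + 9s + 160.3 = 0 ⇒ ω_n = 12.66, ζ = 0.3555.
Damped frequency ω_d = ω_n√(1−ζ²) = 11.83 rad/s, so peak time T_p = π/ω_d = 0.265 s.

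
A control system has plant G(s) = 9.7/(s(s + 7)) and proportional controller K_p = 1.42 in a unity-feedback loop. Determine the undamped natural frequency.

ω_n = 3.71 rad/s

With unity feedback the closed-loop characteristic equation is s² + 7s + 1.42·9.7 = s² + 7s + 13.77 = 0.
So ω_n² = 13.77 ⇒ ω_n = 3.711 rad/s, and ζ = 7/(2ω_n) = 0.943.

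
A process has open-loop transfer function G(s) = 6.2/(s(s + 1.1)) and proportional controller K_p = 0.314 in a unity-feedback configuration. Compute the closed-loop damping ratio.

ζ = 0.394

With unity feedback the closed-loop characteristic equation is s² + 1.1s + 0.314·6.2 = s² + 1.1s + 1.947 = 0.
So ω_n² = 1.947 ⇒ ω_n = 1.395 rad/s, and ζ = 1.1/(2ω_n) = 0.394.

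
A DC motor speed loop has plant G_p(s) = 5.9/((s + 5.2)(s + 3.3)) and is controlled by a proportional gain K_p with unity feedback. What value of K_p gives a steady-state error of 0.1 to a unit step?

K_p = 26.2

Steady-state error for a unit step on this type-0 loop is 1/(1 + K_p·G_p(0)).
G_p(0) = 0.3438. Require 1/(1 + K_p·0.3438) = 0.1, so 1 + 0.3438·K_p = 10.
K_p = (10 − 1)/0.3438 = 26.2.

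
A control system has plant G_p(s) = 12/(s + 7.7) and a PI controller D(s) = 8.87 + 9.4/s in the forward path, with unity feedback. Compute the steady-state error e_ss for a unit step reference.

0

The open loop D(s)G_p(s) has a pole at the origin (type 1), so the static position error constant is infinite and e_ss = 1/(1+∞) = 0.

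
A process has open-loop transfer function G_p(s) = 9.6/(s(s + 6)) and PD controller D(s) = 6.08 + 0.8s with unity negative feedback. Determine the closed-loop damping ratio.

Forward path: (6.08 + 0.8s)·9.6/(s(s+6)). The closed-loop characteristic equation is s² + (6 + 9.6·0.8)s + 9.6·6.08 = 0.
That is s² + 13.68s + 58.37 = 0, so ω_n = 7.64 rad/s and ζ = 13.68/(2·7.64) = 0.8953.

ζ = 0.895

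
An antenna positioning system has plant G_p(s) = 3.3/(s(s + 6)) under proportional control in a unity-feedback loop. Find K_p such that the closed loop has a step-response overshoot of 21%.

From %OS = 100·exp(−πζ/√(1−ζ²)) = 21%, ζ = −ln(0.21)/√(π²+ln²(0.21)) = 0.4449.
Characteristic equation s² + 6s + 3.3K_p = 0 gives ζ = 6/(2√(3.3K_p)).
Setting ζ = 0.4449: √(3.3K_p) = 6/(2·0.4449) = 6.743, so K_p = 45.47/3.3 = 13.8.

K_p = 13.8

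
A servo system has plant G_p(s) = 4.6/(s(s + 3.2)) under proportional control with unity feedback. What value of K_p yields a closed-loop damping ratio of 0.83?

K_p = 0.808

Closed-loop characteristic equation: s² + 3.2s + K_p·4.6 = 0.
So ω_n = √(4.6K_p) and 2ζω_n = 3.2, giving ζ = 3.2/(2√(4.6K_p)).
Setting ζ = 0.83: √(4.6K_p) = 3.2/(2·0.83) = 1.928, so K_p = 3.716/4.6 = 0.808.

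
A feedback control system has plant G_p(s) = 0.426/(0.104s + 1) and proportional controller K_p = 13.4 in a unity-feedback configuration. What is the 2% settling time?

Closed loop: T(s) = K_p·G_p/(1+K_p·G_p) = 5.708/(0.104s + 1 + 5.708), with pole at s = −(1 + 5.708)/0.104 = −64.5.
τ = 1/64.5 = 0.0155 s, so 2% settling time ≈ 4τ = 0.062 s.

T_s ≈ 0.062 s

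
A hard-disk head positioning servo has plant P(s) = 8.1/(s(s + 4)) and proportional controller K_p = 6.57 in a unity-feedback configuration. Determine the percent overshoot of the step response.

40.8%

The closed-loop denominator s² + 4s + 53.22 gives ω_n = √53.22 = 7.295 and ζ = 4/(2ω_n) = 0.2742.
%OS = 100·exp(−πζ/√(1−ζ²)) = 100·exp(−π·0.2742/√0.9248) = 40.8%.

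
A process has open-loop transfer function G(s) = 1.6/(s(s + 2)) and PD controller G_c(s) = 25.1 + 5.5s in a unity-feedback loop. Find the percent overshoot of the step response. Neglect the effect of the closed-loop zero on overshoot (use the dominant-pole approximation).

0.601%

Forward path: (25.1 + 5.5s)·1.6/(s(s+2)). The closed-loop characteristic equation is s² + (2 + 1.6·5.5)s + 1.6·25.1 = 0.
That is s² + 10.8s + 40.16 = 0, so ω_n = 6.337 rad/s and ζ = 10.8/(2·6.337) = 0.8521.
%OS = 100·exp(−πζ/√(1−ζ²)) = 0.601%.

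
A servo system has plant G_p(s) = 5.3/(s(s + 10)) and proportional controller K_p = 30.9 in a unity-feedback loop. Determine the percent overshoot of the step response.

From 1 + K_pG_p(s) = 0: s² + 10s + 163.8 = 0 ⇒ ω_n = 12.8, ζ = 0.3907.
%OS = 100·exp(−πζ/√(1−ζ²)) = 100·exp(−π·0.3907/√0.8473) = 26.4%.

26.4%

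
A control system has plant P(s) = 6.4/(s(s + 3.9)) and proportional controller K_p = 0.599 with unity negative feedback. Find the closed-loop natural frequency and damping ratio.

The closed-loop denominator is s(s+3.9) + 0.599·6.4 = s² + 3.9s + 3.834.
Matching s² + 2ζω_n s + ω_n²: ω_n = √3.834 = 1.958 rad/s and 2ζω_n = 3.9, so ζ = 3.9/(2·1.958) = 0.996.

ω_n = 1.96 rad/s, ζ = 0.996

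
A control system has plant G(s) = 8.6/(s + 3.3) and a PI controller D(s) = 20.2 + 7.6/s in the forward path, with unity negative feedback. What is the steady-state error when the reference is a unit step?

The open loop D(s)G(s) has a pole at the origin (type 1), so the static position error constant is infinite and e_ss = 1/(1+∞) = 0.

0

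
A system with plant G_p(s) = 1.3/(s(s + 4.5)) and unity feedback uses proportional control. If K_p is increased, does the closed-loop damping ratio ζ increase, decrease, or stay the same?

ζ = 4.5/(2√(1.3K_p)); increasing K_p raises the denominator, so ζ falls.

decrease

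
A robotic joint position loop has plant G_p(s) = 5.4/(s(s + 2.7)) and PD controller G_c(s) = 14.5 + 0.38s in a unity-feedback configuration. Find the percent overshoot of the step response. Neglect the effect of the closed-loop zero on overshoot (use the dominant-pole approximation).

41.7%

Forward path: (14.5 + 0.38s)·5.4/(s(s+2.7)). The closed-loop characteristic equation is s² + (2.7 + 5.4·0.38)s + 5.4·14.5 = 0.
That is s² + 4.752s + 78.3 = 0, so ω_n = 8.849 rad/s and ζ = 4.752/(2·8.849) = 0.2685.
%OS = 100·exp(−πζ/√(1−ζ²)) = 41.7%.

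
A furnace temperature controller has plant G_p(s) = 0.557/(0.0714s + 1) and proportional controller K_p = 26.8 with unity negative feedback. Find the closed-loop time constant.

Closed loop: T(s) = K_p·G_p/(1+K_p·G_p) = 14.93/(0.0714s + 1 + 14.93), with pole at s = −(1 + 14.93)/0.0714 = −223.1.
Closed-loop time constant τ = 1/223.1 = 0.00448 s.

τ = 0.00448 s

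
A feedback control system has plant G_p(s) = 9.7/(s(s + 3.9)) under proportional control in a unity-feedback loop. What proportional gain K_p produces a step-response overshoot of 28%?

K_p = 2.78

From %OS = 100·exp(−πζ/√(1−ζ²)) = 28%, ζ = −ln(0.28)/√(π²+ln²(0.28)) = 0.3755.
Characteristic equation s² + 3.9s + 9.7K_p = 0 gives ζ = 3.9/(2√(9.7K_p)).
Setting ζ = 0.3755: √(9.7K_p) = 3.9/(2·0.3755) = 5.193, so K_p = 26.96/9.7 = 2.78.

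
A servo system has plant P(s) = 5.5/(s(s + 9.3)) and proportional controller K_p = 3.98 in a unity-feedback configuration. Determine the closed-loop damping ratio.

ζ = 0.994

1 + K_p·P(s) = 0 gives s² + 9.3s + 21.89 = 0.
So ω_n² = 21.89 ⇒ ω_n = 4.679 rad/s, and ζ = 9.3/(2ω_n) = 0.994.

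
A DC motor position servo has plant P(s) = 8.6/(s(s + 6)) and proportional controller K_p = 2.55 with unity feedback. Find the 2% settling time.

Closed-loop characteristic equation: s² + 6s + 21.93 = 0, so ω_n = 4.683 rad/s and ζ = 6/(2·4.683) = 0.6406.
2% settling time T_s ≈ 4/(ζω_n) = 4/3 = 1.33 s.

T_s ≈ 1.33 s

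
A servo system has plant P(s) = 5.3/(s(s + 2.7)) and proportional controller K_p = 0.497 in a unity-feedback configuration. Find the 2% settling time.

The closed-loop denominator s² + 2.7s + 2.634 gives ω_n = √2.634 = 1.623 and ζ = 2.7/(2ω_n) = 0.8318.
2% settling time T_s ≈ 4/(ζω_n) = 4/1.35 = 2.96 s.

T_s ≈ 2.96 s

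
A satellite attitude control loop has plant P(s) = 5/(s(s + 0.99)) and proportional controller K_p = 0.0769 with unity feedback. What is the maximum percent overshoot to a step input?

1.55%

The closed-loop denominator s² + 0.99s + 0.3845 gives ω_n = √0.3845 = 0.6201 and ζ = 0.99/(2ω_n) = 0.7983.
%OS = 100·exp(−πζ/√(1−ζ²)) = 100·exp(−π·0.7983/√0.3627) = 1.55%.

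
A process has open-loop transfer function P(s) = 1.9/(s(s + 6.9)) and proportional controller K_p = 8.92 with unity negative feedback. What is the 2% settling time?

Closed-loop characteristic equation: s² + 6.9s + 16.95 = 0, so ω_n = 4.117 rad/s and ζ = 6.9/(2·4.117) = 0.838.
2% settling time T_s ≈ 4/(ζω_n) = 4/3.45 = 1.16 s.

T_s ≈ 1.16 s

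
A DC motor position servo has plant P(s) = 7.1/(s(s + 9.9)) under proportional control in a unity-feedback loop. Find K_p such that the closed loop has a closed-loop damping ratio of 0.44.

K_p = 17.8

Closed-loop characteristic equation: s² + 9.9s + K_p·7.1 = 0.
So ω_n = √(7.1K_p) and 2ζω_n = 9.9, giving ζ = 9.9/(2√(7.1K_p)).
Setting ζ = 0.44: √(7.1K_p) = 9.9/(2·0.44) = 11.25, so K_p = 126.6/7.1 = 17.8.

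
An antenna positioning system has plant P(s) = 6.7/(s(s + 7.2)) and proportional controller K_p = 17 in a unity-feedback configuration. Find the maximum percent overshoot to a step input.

32.4%

From 1 + K_pP(s) = 0: s² + 7.2s + 113.9 = 0 ⇒ ω_n = 10.67, ζ = 0.3373.
%OS = 100·exp(−πζ/√(1−ζ²)) = 100·exp(−π·0.3373/√0.8862) = 32.4%.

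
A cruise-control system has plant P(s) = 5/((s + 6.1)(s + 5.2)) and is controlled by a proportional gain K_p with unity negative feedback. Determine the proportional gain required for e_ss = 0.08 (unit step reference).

K_p = 73

For a type-0 loop with proportional control, e_ss = 1/(1 + K_p·P(0)).
P(0) = 0.1576. Require 1/(1 + K_p·0.1576) = 0.08, so 1 + 0.1576·K_p = 12.5.
K_p = (12.5 − 1)/0.1576 = 73.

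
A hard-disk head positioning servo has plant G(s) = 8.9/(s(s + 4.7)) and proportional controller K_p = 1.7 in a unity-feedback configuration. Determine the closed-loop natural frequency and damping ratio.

ω_n = 3.89 rad/s, ζ = 0.604

With unity feedback the closed-loop characteristic equation is s² + 4.7s + 1.7·8.9 = s² + 4.7s + 15.13 = 0.
Matching s² + 2ζω_n s + ω_n²: ω_n = √15.13 = 3.89 rad/s and 2ζω_n = 4.7, so ζ = 4.7/(2·3.89) = 0.604.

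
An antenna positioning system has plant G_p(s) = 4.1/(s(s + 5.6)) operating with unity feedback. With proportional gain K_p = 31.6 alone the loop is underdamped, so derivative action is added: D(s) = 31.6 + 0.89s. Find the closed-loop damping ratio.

ζ = 0.406

Forward path: (31.6 + 0.89s)·4.1/(s(s+5.6)). The closed-loop characteristic equation is s² + (5.6 + 4.1·0.89)s + 4.1·31.6 = 0.
That is s² + 9.249s + 129.6 = 0, so ω_n = 11.38 rad/s and ζ = 9.249/(2·11.38) = 0.4063.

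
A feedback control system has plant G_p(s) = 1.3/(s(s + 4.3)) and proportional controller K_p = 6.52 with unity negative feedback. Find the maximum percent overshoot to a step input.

Closed-loop characteristic equation: s² + 4.3s + 8.476 = 0, so ω_n = 2.911 rad/s and ζ = 4.3/(2·2.911) = 0.7385.
%OS = 100·exp(−πζ/√(1−ζ²)) = 100·exp(−π·0.7385/√0.4546) = 3.2%.

3.2%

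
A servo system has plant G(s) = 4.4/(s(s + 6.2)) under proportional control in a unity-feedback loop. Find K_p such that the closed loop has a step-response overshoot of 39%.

From %OS = 100·exp(−πζ/√(1−ζ²)) = 39%, ζ = −ln(0.39)/√(π²+ln²(0.39)) = 0.2871.
Characteristic equation s² + 6.2s + 4.4K_p = 0 gives ζ = 6.2/(2√(4.4K_p)).
Setting ζ = 0.2871: √(4.4K_p) = 6.2/(2·0.2871) = 10.8, so K_p = 116.6/4.4 = 26.5.

K_p = 26.5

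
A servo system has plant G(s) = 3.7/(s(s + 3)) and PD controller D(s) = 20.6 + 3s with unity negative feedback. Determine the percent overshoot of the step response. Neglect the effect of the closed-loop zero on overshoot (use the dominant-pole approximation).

1.36%

Forward path: (20.6 + 3s)·3.7/(s(s+3)). The closed-loop characteristic equation is s² + (3 + 3.7·3)s + 3.7·20.6 = 0.
That is s² + 14.1s + 76.22 = 0, so ω_n = 8.73 rad/s and ζ = 14.1/(2·8.73) = 0.8075.
%OS = 100·exp(−πζ/√(1−ζ²)) = 1.36%.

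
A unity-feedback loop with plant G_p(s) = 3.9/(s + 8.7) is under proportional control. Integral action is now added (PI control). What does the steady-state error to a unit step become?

0

The integrator makes K_pos = lim_{s→0} C(s)G(s) infinite, so e_ss = 1/(1+K_pos) = 0.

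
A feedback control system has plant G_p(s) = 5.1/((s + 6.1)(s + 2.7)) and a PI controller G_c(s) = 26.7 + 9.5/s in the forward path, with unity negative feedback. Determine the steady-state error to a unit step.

0

The open loop G_c(s)G_p(s) has a pole at the origin (type 1), so the static position error constant is infinite and e_ss = 1/(1+∞) = 0.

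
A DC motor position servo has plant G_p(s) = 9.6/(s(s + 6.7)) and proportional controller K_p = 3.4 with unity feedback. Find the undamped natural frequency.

ω_n = 5.71 rad/s

1 + K_p·G_p(s) = 0 gives s² + 6.7s + 32.64 = 0.
So ω_n² = 32.64 ⇒ ω_n = 5.713 rad/s, and ζ = 6.7/(2ω_n) = 0.586.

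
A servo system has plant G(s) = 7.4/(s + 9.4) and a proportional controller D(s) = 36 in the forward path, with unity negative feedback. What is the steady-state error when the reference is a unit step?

0.0341

The loop is type 0. Static position error constant K_pos = D(0)·G(0) = 36·0.7872 = 28.34.
Steady-state error to a unit step: e_ss = 1/(1+K_pos) = 1/29.34 = 0.0341.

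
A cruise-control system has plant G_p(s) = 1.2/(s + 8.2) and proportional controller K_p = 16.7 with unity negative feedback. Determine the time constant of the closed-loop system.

τ = 0.0354 s

Closed-loop transfer function: T(s) = K_p·G_p(s)/(1 + K_p·G_p(s)) = 20.04/(s + 8.2 + 20.04) = 20.04/(s + 28.24).
Time constant τ = 1/28.24 = 0.0354 s.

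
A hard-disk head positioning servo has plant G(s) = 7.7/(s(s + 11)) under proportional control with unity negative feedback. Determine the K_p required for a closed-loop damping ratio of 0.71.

K_p = 7.79

Closed-loop characteristic equation: s² + 11s + K_p·7.7 = 0.
So ω_n = √(7.7K_p) and 2ζω_n = 11, giving ζ = 11/(2√(7.7K_p)).
Setting ζ = 0.71: √(7.7K_p) = 11/(2·0.71) = 7.746, so K_p = 60.01/7.7 = 7.79.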